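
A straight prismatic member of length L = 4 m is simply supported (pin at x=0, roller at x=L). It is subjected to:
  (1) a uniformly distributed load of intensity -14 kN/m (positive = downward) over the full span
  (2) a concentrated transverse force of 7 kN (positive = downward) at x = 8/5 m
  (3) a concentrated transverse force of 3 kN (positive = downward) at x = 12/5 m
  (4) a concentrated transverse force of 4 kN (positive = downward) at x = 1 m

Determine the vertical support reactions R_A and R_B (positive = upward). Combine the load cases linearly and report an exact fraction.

R_A = -98/5 kN, R_B = -112/5 kN

Load 1 — uniform load w=-14 kN/m over full span:
  R_A = wL/2 = (-14)·4/2 = -28 kN
  R_B = wL/2 = (-14)·4/2 = -28 kN
Load 2 — point force P=7 kN at a=8/5 m (b=L-a=12/5):
  R_A = Pb/L = 7·(12/5)/4 = 21/5 kN
  R_B = Pa/L = 7·(8/5)/4 = 14/5 kN
Load 3 — point force P=3 kN at a=12/5 m (b=L-a=8/5):
  R_A = Pb/L = 3·(8/5)/4 = 6/5 kN
  R_B = Pa/L = 3·(12/5)/4 = 9/5 kN
Load 4 — point force P=4 kN at a=1 m (b=L-a=3):
  R_A = Pb/L = 4·3/4 = 3 kN
  R_B = Pa/L = 4·1/4 = 1 kN
Superposition: R_A = -98/5 kN, R_B = -112/5 kN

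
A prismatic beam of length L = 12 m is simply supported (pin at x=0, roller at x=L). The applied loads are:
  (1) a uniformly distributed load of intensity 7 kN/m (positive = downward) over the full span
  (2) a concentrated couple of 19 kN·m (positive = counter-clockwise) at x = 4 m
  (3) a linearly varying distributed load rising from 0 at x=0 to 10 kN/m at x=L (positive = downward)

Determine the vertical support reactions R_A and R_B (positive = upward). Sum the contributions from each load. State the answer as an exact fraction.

Load 1 — uniform load w=7 kN/m over full span:
  R_A = wL/2 = 7·12/2 = 42 kN
  R_B = wL/2 = 7·12/2 = 42 kN
Load 2 — applied couple M₀=19 kN·m at a=4 m (b=L-a=8):
  R_A = M₀/L = 19/12 kN
  R_B = -M₀/L = -19/12 kN
Load 3 — triangular load w₀=10 kN/m (0→w₀ over full span):
  R_A = w₀L/6 = 10·12/6 = 20 kN
  R_B = w₀L/3 = 10·12/3 = 40 kN
Superposition: R_A = 763/12 kN, R_B = 965/12 kN

R_A = 763/12 kN, R_B = 965/12 kN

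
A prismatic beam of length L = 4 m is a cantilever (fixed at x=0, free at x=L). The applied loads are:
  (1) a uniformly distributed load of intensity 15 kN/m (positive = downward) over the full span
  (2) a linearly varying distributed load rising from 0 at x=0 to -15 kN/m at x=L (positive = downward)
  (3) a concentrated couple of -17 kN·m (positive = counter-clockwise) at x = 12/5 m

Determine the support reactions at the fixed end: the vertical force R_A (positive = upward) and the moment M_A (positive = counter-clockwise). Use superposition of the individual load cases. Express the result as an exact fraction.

Load 1 — uniform load w=15 kN/m over full span:
  R_A = wL = 15·4 = 60 kN
  M_A = wL²/2 = 15·4²/2 = 120 kN·m
Load 2 — triangular load w₀=-15 kN/m (0→w₀ over full span):
  R_A = w₀L/2 = (-15)·4/2 = -30 kN
  M_A = w₀L²/3 = (-15)·4²/3 = -80 kN·m
Load 3 — applied couple M₀=-17 kN·m at a=12/5 m (b=L-a=8/5):
  R_A = 0 kN
  M_A = -M₀ = -(-17) = 17 kN·m
Superposition: R_A = 30 kN, M_A = 57 kN·m

R_A = 30 kN, M_A = 57 kN·m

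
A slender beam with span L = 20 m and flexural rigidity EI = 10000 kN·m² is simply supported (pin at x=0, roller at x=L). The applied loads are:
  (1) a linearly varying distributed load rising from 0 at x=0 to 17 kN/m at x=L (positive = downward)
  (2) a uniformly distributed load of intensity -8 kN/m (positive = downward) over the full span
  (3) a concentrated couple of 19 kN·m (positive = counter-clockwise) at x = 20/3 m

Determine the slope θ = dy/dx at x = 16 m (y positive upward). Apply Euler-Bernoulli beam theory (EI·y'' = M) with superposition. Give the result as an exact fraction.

θ(16) = 353/25000 rad

Load 1 — triangular load w₀=17 kN/m (0→w₀ over full span):
  θ_1 = -w₀(7L⁴-30L²x²+15x⁴)/(360LEI) = -17·(7·20⁴-30·20²·16²+15·16⁴)/(360·20·10000) = 12869/56250 rad
Load 2 — uniform load w=-8 kN/m over full span:
  θ_2 = -w(L³-6Lx²+4x³)/(24EI) = -(-8)·(20³-6·20·16²+4·16³)/(24·10000) = -132/625 rad
Load 3 — applied couple M₀=19 kN·m at a=20/3 m (b=L-a=40/3):
  θ_3 = (M₀x²/(2L)-M₀(x-a)+C₁)/EI  [x>a] with C₁=M₀(3b²-L²)/(6L)=190/9 = (19·16²/(2·20)-19·(16-(20/3))+(190/9))/10000 = -779/225000 rad
Superposition: θ = Σ θ_i = 353/25000 rad ≈ 0.014120 rad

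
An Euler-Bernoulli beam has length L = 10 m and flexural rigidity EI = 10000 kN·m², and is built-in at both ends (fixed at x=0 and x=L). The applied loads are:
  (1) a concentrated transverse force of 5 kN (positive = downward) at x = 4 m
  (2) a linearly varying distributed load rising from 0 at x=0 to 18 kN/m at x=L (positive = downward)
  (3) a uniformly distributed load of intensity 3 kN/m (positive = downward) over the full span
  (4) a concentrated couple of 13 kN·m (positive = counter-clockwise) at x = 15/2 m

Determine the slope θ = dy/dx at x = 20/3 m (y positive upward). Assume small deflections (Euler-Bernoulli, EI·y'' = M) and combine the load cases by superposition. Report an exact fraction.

Load 1 — point force P=5 kN at a=4 m (b=L-a=6):
  θ_1 = Pa²(L-x)(2bL-(3b+a)(L-x))/(2L³EI)  [x>a] = 5·4²·(10-(20/3))·(2·6·10-(3·6+4)·(10-(20/3)))/(2·10³·10000) = 7/11250 rad
Load 2 — triangular load w₀=18 kN/m (0→w₀ over full span):
  θ_2 = -w₀(2x(L-x)(L-2x)(x+2L)+x²(L-x)²)/(120LEI) = -18·(2·(20/3)·(10-(20/3))·(10-2·(20/3))·((20/3)+2·10)+(20/3)²·(10-(20/3))²)/(120·10·10000) = 7/1350 rad
Load 3 — uniform load w=3 kN/m over full span:
  θ_3 = -wx(L-x)(L-2x)/(12EI) = -3·(20/3)·(10-(20/3))·(10-2·(20/3))/(12·10000) = 1/540 rad
Load 4 — applied couple M₀=13 kN·m at a=15/2 m (b=L-a=5/2):
  θ_4 = (R_Ax²/2 - M_Ax)/EI  [x≤a] with R_A=117/80, M_A=65/16 = ((117/80)·(20/3)²/2 - (65/16)·(20/3))/10000 = 13/24000 rad
Superposition: θ = Σ θ_i = 8857/1080000 rad ≈ 0.008201 rad

θ(20/3) = 8857/1080000 rad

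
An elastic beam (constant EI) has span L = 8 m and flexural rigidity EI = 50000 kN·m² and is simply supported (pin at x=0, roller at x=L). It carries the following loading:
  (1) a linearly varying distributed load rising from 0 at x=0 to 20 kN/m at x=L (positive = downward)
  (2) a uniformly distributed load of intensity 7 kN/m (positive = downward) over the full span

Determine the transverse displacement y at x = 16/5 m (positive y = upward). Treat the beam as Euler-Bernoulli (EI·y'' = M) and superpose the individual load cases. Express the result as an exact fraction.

y(16/5) = -500416/29296875 m

Load 1 — triangular load w₀=20 kN/m (0→w₀ over full span):
  y_1 = -w₀x(7L⁴-10L²x²+3x⁴)/(360LEI) = -20·(16/5)·(7·8⁴-10·8²·(16/5)²+3·(16/5)⁴)/(360·8·50000) = -292096/29296875 m
Load 2 — uniform load w=7 kN/m over full span:
  y_2 = -wx(L³-2Lx²+x³)/(24EI) = -7·(16/5)·(8³-2·8·(16/5)²+(16/5)³)/(24·50000) = -13888/1953125 m
Superposition: y = Σ y_i = -500416/29296875 m ≈ -0.017081 m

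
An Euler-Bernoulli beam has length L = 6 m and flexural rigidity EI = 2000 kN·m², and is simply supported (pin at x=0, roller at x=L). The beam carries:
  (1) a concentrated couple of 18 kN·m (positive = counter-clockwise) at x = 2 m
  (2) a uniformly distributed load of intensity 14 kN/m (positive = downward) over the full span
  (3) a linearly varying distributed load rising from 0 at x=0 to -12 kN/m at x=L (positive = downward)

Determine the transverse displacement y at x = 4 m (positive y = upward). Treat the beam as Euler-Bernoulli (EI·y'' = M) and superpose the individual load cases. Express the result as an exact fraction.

Load 1 — applied couple M₀=18 kN·m at a=2 m (b=L-a=4):
  y_1 = (M₀x³/(6L)-M₀(x-a)²/2+C₁x)/EI  [x>a] with C₁=M₀(3b²-L²)/(6L)=6 = (18·4³/(6·6)-18·(4-2)²/2+6·4)/2000 = 1/100 m
Load 2 — uniform load w=14 kN/m over full span:
  y_2 = -wx(L³-2Lx²+x³)/(24EI) = -14·4·(6³-2·6·4²+4³)/(24·2000) = -77/750 m
Load 3 — triangular load w₀=-12 kN/m (0→w₀ over full span):
  y_3 = -w₀x(7L⁴-10L²x²+3x⁴)/(360LEI) = -(-12)·4·(7·6⁴-10·6²·4²+3·4⁴)/(360·6·2000) = 17/375 m
Superposition: y = Σ y_i = -71/1500 m ≈ -0.047333 m

y(4) = -71/1500 m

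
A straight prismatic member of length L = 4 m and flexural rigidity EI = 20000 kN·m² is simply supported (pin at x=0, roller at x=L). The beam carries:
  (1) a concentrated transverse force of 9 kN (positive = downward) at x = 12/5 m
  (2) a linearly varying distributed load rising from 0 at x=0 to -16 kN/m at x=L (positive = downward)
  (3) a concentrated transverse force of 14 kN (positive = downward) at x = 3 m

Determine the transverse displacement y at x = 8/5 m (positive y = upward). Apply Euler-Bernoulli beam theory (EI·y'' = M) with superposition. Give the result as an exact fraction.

y(8/5) = 67267/468750000 m

Load 1 — point force P=9 kN at a=12/5 m (b=L-a=8/5):
  y_1 = -Pbx(L²-b²-x²)/(6LEI)  [x≤a] = -9·(8/5)·(8/5)·(4²-(8/5)²-(8/5)²)/(6·4·20000) = -204/390625 m
Load 2 — triangular load w₀=-16 kN/m (0→w₀ over full span):
  y_2 = -w₀x(7L⁴-10L²x²+3x⁴)/(360LEI) = -(-16)·(8/5)·(7·4⁴-10·4²·(8/5)²+3·(8/5)⁴)/(360·4·20000) = 36512/29296875 m
Load 3 — point force P=14 kN at a=3 m (b=L-a=1):
  y_3 = -Pbx(L²-b²-x²)/(6LEI)  [x≤a] = -14·1·(8/5)·(4²-1²-(8/5)²)/(6·4·20000) = -2177/3750000 m
Superposition: y = Σ y_i = 67267/468750000 m ≈ 0.000144 m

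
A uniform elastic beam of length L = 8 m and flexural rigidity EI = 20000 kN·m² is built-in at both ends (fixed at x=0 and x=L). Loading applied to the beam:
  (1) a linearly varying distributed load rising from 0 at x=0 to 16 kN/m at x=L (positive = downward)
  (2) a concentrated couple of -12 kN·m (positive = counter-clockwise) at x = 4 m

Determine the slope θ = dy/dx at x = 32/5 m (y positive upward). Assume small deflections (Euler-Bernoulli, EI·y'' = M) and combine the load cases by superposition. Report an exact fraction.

θ(32/5) = 4321/2343750 rad

Load 1 — triangular load w₀=16 kN/m (0→w₀ over full span):
  θ_1 = -w₀(2x(L-x)(L-2x)(x+2L)+x²(L-x)²)/(120LEI) = -16·(2·(32/5)·(8-(32/5))·(8-2·(32/5))·((32/5)+2·8)+(32/5)²·(8-(32/5))²)/(120·8·20000) = 2048/1171875 rad
Load 2 — applied couple M₀=-12 kN·m at a=4 m (b=L-a=4):
  θ_2 = (R_Ax²/2 - M_Ax - M₀(x-a))/EI  [x>a] with R_A=-9/4, M_A=-3 = ((-9/4)·(32/5)²/2 - (-3)·(32/5) - (-12)·((32/5)-4))/20000 = 3/31250 rad
Superposition: θ = Σ θ_i = 4321/2343750 rad ≈ 0.001844 rad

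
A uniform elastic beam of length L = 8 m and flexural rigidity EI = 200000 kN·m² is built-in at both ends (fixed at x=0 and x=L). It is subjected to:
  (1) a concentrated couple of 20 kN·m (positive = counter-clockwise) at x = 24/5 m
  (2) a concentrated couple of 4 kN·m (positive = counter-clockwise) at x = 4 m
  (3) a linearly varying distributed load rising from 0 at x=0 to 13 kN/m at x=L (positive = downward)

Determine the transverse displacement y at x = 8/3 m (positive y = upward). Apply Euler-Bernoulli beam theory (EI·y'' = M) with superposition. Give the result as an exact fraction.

Load 1 — applied couple M₀=20 kN·m at a=24/5 m (b=L-a=16/5):
  y_1 = (R_Ax³/6 - M_Ax²/2)/EI  [x≤a] with R_A=18/5, M_A=32/5 = ((18/5)·(8/3)³/6 - (32/5)·(8/3)²/2)/200000 = -8/140625 m
Load 2 — applied couple M₀=4 kN·m at a=4 m (b=L-a=4):
  y_2 = (R_Ax³/6 - M_Ax²/2)/EI  [x≤a] with R_A=3/4, M_A=1 = ((3/4)·(8/3)³/6 - 1·(8/3)²/2)/200000 = -1/168750 m
Load 3 — triangular load w₀=13 kN/m (0→w₀ over full span):
  y_3 = -w₀x²(L-x)²(x+2L)/(120LEI) = -13·(8/3)²·(8-(8/3))²·((8/3)+2·8)/(120·8·200000) = -2912/11390625 m
Superposition: y = Σ y_i = -1451/4556250 m ≈ -0.000318 m

y(8/3) = -1451/4556250 m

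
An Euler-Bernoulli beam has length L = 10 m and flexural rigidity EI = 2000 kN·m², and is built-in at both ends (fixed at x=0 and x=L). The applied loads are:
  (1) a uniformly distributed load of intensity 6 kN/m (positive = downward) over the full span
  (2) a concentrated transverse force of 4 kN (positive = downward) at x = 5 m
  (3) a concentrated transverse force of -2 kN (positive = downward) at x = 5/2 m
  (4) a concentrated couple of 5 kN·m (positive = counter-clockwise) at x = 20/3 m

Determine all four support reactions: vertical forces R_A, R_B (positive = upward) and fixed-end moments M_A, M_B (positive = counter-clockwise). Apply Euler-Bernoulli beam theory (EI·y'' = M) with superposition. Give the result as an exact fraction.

Load 1 — uniform load w=6 kN/m over full span:
  R_A = wL/2 = 6·10/2 = 30 kN
  M_A = wL²/12 = 6·10²/12 = 50 kN·m
  R_B = wL/2 = 6·10/2 = 30 kN
  M_B = -wL²/12 = -6·10²/12 = -50 kN·m
Load 2 — point force P=4 kN at a=5 m (b=L-a=5):
  R_A = Pb²(3a+b)/L³ = 4·5²·(3·5+5)/10³ = 2 kN
  M_A = Pab²/L² = 4·5·5²/10² = 5 kN·m
  R_B = Pa²(a+3b)/L³ = 4·5²·(5+3·5)/10³ = 2 kN
  M_B = -Pa²b/L² = -4·5²·5/10² = -5 kN·m
Load 3 — point force P=-2 kN at a=5/2 m (b=L-a=15/2):
  R_A = Pb²(3a+b)/L³ = (-2)·(15/2)²·(3·(5/2)+(15/2))/10³ = -27/16 kN
  M_A = Pab²/L² = (-2)·(5/2)·(15/2)²/10² = -45/16 kN·m
  R_B = Pa²(a+3b)/L³ = (-2)·(5/2)²·((5/2)+3·(15/2))/10³ = -5/16 kN
  M_B = -Pa²b/L² = -(-2)·(5/2)²·(15/2)/10² = 15/16 kN·m
Load 4 — applied couple M₀=5 kN·m at a=20/3 m (b=L-a=10/3):
  R_A = 6M₀ab/L³ = 6·5·(20/3)·(10/3)/10³ = 2/3 kN
  M_A = M₀b(2a-b)/L² = 5·(10/3)·(2·(20/3)-(10/3))/10² = 5/3 kN·m
  R_B = -6M₀ab/L³ = -6·5·(20/3)·(10/3)/10³ = -2/3 kN
  M_B = M₀a(2b-a)/L² = 5·(20/3)·(2·(10/3)-(20/3))/10² = 0 kN·m
Superposition: R_A = 1487/48 kN, M_A = 2585/48 kN·m, R_B = 1489/48 kN, M_B = -865/16 kN·m

R_A = 1487/48 kN, M_A = 2585/48 kN·m, R_B = 1489/48 kN, M_B = -865/16 kN·m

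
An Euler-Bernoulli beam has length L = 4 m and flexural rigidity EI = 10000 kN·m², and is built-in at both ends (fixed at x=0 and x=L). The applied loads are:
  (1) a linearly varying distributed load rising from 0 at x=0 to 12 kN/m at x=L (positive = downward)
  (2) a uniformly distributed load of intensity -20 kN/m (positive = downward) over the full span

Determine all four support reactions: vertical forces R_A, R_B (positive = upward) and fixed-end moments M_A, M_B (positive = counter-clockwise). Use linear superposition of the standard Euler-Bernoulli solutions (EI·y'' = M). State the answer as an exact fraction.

Load 1 — triangular load w₀=12 kN/m (0→w₀ over full span):
  R_A = 3w₀L/20 = 3·12·4/20 = 36/5 kN
  M_A = w₀L²/30 = 12·4²/30 = 32/5 kN·m
  R_B = 7w₀L/20 = 7·12·4/20 = 84/5 kN
  M_B = -w₀L²/20 = -12·4²/20 = -48/5 kN·m
Load 2 — uniform load w=-20 kN/m over full span:
  R_A = wL/2 = (-20)·4/2 = -40 kN
  M_A = wL²/12 = (-20)·4²/12 = -80/3 kN·m
  R_B = wL/2 = (-20)·4/2 = -40 kN
  M_B = -wL²/12 = -(-20)·4²/12 = 80/3 kN·m
Superposition: R_A = -164/5 kN, M_A = -304/15 kN·m, R_B = -116/5 kN, M_B = 256/15 kN·m

R_A = -164/5 kN, M_A = -304/15 kN·m, R_B = -116/5 kN, M_B = 256/15 kN·m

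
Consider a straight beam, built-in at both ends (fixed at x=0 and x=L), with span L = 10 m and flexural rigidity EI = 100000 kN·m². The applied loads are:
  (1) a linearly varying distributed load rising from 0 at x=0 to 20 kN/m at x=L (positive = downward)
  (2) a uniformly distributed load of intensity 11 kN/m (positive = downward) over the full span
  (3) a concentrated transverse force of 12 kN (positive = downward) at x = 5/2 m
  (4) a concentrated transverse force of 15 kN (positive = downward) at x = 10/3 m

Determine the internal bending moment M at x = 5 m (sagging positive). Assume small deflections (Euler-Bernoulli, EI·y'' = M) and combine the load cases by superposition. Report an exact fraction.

M(5) = 1195/12 kN·m

Load 1 — triangular load w₀=20 kN/m (0→w₀ over full span):
  M_1 = 3w₀Lx/20 - w₀L²/30 - w₀x³/(6L) = 3·20·10·5/20 - 20·10²/30 - 20·5³/(6·10) = 125/3 kN·m
Load 2 — uniform load w=11 kN/m over full span:
  M_2 = wLx/2 - wL²/12 - wx²/2 = 11·10·5/2 - 11·10²/12 - 11·5²/2 = 275/6 kN·m
Load 3 — point force P=12 kN at a=5/2 m (b=L-a=15/2):
  M_3 = Pa²(a+3b)(L-x)/L³ - Pa²b/L²  [x>a] = 12·(5/2)²·((5/2)+3·(15/2))·(10-5)/10³ - 12·(5/2)²·(15/2)/10² = 15/4 kN·m
Load 4 — point force P=15 kN at a=10/3 m (b=L-a=20/3):
  M_4 = Pa²(a+3b)(L-x)/L³ - Pa²b/L²  [x>a] = 15·(10/3)²·((10/3)+3·(20/3))·(10-5)/10³ - 15·(10/3)²·(20/3)/10² = 25/3 kN·m
Superposition: M = Σ M_i = 1195/12 kN·m ≈ 99.583333 kN·m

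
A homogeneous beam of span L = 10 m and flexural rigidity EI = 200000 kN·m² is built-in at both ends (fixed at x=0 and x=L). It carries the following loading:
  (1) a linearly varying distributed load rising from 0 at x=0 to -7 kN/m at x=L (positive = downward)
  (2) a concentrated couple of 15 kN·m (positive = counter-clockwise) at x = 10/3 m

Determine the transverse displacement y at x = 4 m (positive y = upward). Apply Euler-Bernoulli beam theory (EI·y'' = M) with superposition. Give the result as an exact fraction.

Load 1 — triangular load w₀=-7 kN/m (0→w₀ over full span):
  y_1 = -w₀x²(L-x)²(x+2L)/(120LEI) = -(-7)·4²·(10-4)²·(4+2·10)/(120·10·200000) = 63/156250 m
Load 2 — applied couple M₀=15 kN·m at a=10/3 m (b=L-a=20/3):
  y_2 = (R_Ax³/6 - M_Ax²/2 - M₀(x-a)²/2)/EI  [x>a] with R_A=2, M_A=0 = (2·4³/6 - 0·4²/2 - 15·(4-(10/3))²/2)/200000 = 9/100000 m
Superposition: y = Σ y_i = 1233/2500000 m ≈ 0.000493 m

y(4) = 1233/2500000 m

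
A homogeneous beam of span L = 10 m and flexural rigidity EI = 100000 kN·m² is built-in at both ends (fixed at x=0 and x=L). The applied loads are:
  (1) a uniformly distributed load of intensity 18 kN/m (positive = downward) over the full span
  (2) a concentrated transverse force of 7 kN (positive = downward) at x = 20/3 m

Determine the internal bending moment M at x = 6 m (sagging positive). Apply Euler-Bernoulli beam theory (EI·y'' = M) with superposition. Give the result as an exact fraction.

Load 1 — uniform load w=18 kN/m over full span:
  M_1 = wLx/2 - wL²/12 - wx²/2 = 18·10·6/2 - 18·10²/12 - 18·6²/2 = 66 kN·m
Load 2 — point force P=7 kN at a=20/3 m (b=L-a=10/3):
  M_2 = Pb²(3a+b)x/L³ - Pab²/L²  [x≤a] = 7·(10/3)²·(3·(20/3)+(10/3))·6/10³ - 7·(20/3)·(10/3)²/10² = 154/27 kN·m
Superposition: M = Σ M_i = 1936/27 kN·m ≈ 71.703704 kN·m

M(6) = 1936/27 kN·m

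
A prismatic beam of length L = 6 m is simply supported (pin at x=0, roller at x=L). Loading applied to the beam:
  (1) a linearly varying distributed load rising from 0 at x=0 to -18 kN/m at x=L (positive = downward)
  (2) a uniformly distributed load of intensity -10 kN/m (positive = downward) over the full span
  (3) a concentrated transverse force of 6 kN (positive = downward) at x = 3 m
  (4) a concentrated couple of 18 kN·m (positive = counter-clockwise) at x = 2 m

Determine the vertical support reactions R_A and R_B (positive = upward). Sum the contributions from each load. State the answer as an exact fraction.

Load 1 — triangular load w₀=-18 kN/m (0→w₀ over full span):
  R_A = w₀L/6 = (-18)·6/6 = -18 kN
  R_B = w₀L/3 = (-18)·6/3 = -36 kN
Load 2 — uniform load w=-10 kN/m over full span:
  R_A = wL/2 = (-10)·6/2 = -30 kN
  R_B = wL/2 = (-10)·6/2 = -30 kN
Load 3 — point force P=6 kN at a=3 m (b=L-a=3):
  R_A = Pb/L = 6·3/6 = 3 kN
  R_B = Pa/L = 6·3/6 = 3 kN
Load 4 — applied couple M₀=18 kN·m at a=2 m (b=L-a=4):
  R_A = M₀/L = 18/6 = 3 kN
  R_B = -M₀/L = -18/6 = -3 kN
Superposition: R_A = -42 kN, R_B = -66 kN

R_A = -42 kN, R_B = -66 kN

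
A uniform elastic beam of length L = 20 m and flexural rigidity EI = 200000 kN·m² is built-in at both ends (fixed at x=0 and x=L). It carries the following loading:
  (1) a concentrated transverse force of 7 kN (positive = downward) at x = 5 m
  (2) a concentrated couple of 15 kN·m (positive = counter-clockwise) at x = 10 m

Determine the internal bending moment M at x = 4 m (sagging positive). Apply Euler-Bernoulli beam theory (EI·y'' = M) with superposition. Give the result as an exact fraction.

Load 1 — point force P=7 kN at a=5 m (b=L-a=15):
  M_1 = Pb²(3a+b)x/L³ - Pab²/L²  [x≤a] = 7·15²·(3·5+15)·4/20³ - 7·5·15²/20² = 63/16 kN·m
Load 2 — applied couple M₀=15 kN·m at a=10 m (b=L-a=10):
  M_2 = R_Ax - M_A  [x≤a] with R_A=9/8, M_A=15/4 = (9/8)·4 - (15/4) = 3/4 kN·m
Superposition: M = Σ M_i = 75/16 kN·m ≈ 4.687500 kN·m

M(4) = 75/16 kN·m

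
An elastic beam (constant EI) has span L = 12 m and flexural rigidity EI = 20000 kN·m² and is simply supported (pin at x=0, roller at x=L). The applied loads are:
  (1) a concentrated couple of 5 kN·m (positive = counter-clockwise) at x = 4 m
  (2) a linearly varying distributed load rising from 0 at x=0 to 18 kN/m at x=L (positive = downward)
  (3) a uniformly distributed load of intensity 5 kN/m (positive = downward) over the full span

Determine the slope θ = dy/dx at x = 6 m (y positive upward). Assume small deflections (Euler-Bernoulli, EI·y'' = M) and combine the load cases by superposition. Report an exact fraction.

θ(6) = -1109/600000 rad

Load 1 — applied couple M₀=5 kN·m at a=4 m (b=L-a=8):
  θ_1 = (M₀x²/(2L)-M₀(x-a)+C₁)/EI  [x>a] with C₁=M₀(3b²-L²)/(6L)=10/3 = (5·6²/(2·12)-5·(6-4)+(10/3))/20000 = 1/24000 rad
Load 2 — triangular load w₀=18 kN/m (0→w₀ over full span):
  θ_2 = -w₀(7L⁴-30L²x²+15x⁴)/(360LEI) = -18·(7·12⁴-30·12²·6²+15·6⁴)/(360·12·20000) = -189/100000 rad
Load 3 — uniform load w=5 kN/m over full span:
  θ_3 = -w(L³-6Lx²+4x³)/(24EI) = -5·(12³-6·12·6²+4·6³)/(24·20000) = 0 rad
Superposition: θ = Σ θ_i = -1109/600000 rad ≈ -0.001848 rad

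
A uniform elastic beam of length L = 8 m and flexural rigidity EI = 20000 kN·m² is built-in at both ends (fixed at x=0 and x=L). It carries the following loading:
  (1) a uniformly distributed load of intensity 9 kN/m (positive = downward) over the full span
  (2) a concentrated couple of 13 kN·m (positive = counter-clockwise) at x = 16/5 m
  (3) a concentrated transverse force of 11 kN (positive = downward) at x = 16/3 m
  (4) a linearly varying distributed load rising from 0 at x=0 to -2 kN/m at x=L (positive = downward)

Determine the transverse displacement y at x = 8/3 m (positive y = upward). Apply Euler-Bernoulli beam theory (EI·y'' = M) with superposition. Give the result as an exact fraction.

Load 1 — uniform load w=9 kN/m over full span:
  y_1 = -wx²(L-x)²/(24EI) = -9·(8/3)²·(8-(8/3))²/(24·20000) = -64/16875 m
Load 2 — applied couple M₀=13 kN·m at a=16/5 m (b=L-a=24/5):
  y_2 = (R_Ax³/6 - M_Ax²/2)/EI  [x≤a] with R_A=117/50, M_A=39/25 = ((117/50)·(8/3)³/6 - (39/25)·(8/3)²/2)/20000 = 13/140625 m
Load 3 — point force P=11 kN at a=16/3 m (b=L-a=8/3):
  y_3 = -Pb²x²(3aL-(3a+b)x)/(6L³EI)  [x≤a] = -11·(8/3)²·(8/3)²·(3·(16/3)·8-(3·(16/3)+(8/3))·(8/3))/(6·8³·20000) = -968/1366875 m
Load 4 — triangular load w₀=-2 kN/m (0→w₀ over full span):
  y_4 = -w₀x²(L-x)²(x+2L)/(120LEI) = -(-2)·(8/3)²·(8-(8/3))²·((8/3)+2·8)/(120·8·20000) = 896/2278125 m
Superposition: y = Σ y_i = -137201/34171875 m ≈ -0.004015 m

y(8/3) = -137201/34171875 m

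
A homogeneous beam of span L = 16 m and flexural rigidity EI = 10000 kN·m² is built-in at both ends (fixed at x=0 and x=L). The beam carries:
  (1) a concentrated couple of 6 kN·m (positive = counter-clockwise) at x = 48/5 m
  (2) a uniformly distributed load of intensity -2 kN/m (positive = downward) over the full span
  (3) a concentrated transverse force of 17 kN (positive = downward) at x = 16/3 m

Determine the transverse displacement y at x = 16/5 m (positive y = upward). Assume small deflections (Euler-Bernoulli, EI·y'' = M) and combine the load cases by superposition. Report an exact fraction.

y(16/5) = -73024/158203125 m

Load 1 — applied couple M₀=6 kN·m at a=48/5 m (b=L-a=32/5):
  y_1 = (R_Ax³/6 - M_Ax²/2)/EI  [x≤a] with R_A=27/50, M_A=48/25 = ((27/50)·(16/5)³/6 - (48/25)·(16/5)²/2)/10000 = -1344/1953125 m
Load 2 — uniform load w=-2 kN/m over full span:
  y_2 = -wx²(L-x)²/(24EI) = -(-2)·(16/5)²·(16-(16/5))²/(24·10000) = 16384/1171875 m
Load 3 — point force P=17 kN at a=16/3 m (b=L-a=32/3):
  y_3 = -Pb²x²(3aL-(3a+b)x)/(6L³EI)  [x≤a] = -17·(32/3)²·(16/5)²·(3·(16/3)·16-(3·(16/3)+(32/3))·(16/5))/(6·16³·10000) = -17408/1265625 m
Superposition: y = Σ y_i = -73024/158203125 m ≈ -0.000462 m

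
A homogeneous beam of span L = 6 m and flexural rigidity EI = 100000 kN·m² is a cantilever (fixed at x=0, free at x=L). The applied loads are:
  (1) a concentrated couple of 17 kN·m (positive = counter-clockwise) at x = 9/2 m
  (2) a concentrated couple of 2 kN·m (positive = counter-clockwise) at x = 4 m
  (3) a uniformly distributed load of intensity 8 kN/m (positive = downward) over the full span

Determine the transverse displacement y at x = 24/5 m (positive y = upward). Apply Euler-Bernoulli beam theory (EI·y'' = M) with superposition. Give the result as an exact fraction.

y(24/5) = -3668081/500000000 m

Load 1 — applied couple M₀=17 kN·m at a=9/2 m (b=L-a=3/2):
  y_1 = M₀a(2x-a)/(2EI)  [x>a] = 17·(9/2)·(2·(24/5)-(9/2))/(2·100000) = 7803/4000000 m
Load 2 — applied couple M₀=2 kN·m at a=4 m (b=L-a=2):
  y_2 = M₀a(2x-a)/(2EI)  [x>a] = 2·4·(2·(24/5)-4)/(2·100000) = 7/31250 m
Load 3 — uniform load w=8 kN/m over full span:
  y_3 = -wx²(x²-4Lx+6L²)/(24EI) = -8·(24/5)²·((24/5)²-4·6·(24/5)+6·6²)/(24·100000) = -18576/1953125 m
Superposition: y = Σ y_i = -3668081/500000000 m ≈ -0.007336 m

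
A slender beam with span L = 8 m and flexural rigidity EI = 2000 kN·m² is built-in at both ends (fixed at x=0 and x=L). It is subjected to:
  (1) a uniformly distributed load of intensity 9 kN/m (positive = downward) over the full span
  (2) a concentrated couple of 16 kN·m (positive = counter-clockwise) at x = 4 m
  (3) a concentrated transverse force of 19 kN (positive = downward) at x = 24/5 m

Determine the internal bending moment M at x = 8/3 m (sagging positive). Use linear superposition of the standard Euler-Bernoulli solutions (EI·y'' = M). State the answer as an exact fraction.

M(8/3) = 8716/375 kN·m

Load 1 — uniform load w=9 kN/m over full span:
  M_1 = wLx/2 - wL²/12 - wx²/2 = 9·8·(8/3)/2 - 9·8²/12 - 9·(8/3)²/2 = 16 kN·m
Load 2 — applied couple M₀=16 kN·m at a=4 m (b=L-a=4):
  M_2 = R_Ax - M_A  [x≤a] with R_A=3, M_A=4 = 3·(8/3) - 4 = 4 kN·m
Load 3 — point force P=19 kN at a=24/5 m (b=L-a=16/5):
  M_3 = Pb²(3a+b)x/L³ - Pab²/L²  [x≤a] = 19·(16/5)²·(3·(24/5)+(16/5))·(8/3)/8³ - 19·(24/5)·(16/5)²/8² = 1216/375 kN·m
Superposition: M = Σ M_i = 8716/375 kN·m ≈ 23.242667 kN·m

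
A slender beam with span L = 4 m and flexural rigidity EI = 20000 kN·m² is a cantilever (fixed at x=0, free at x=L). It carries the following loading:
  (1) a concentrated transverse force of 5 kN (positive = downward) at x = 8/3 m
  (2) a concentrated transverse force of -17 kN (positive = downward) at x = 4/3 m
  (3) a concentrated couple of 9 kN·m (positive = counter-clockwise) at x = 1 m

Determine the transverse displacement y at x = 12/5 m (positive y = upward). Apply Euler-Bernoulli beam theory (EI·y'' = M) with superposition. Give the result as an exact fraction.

Load 1 — point force P=5 kN at a=8/3 m (b=L-a=4/3):
  y_1 = -Px²(3a-x)/(6EI)  [x≤a] = -5·(12/5)²·(3·(8/3)-(12/5))/(6·20000) = -21/15625 m
Load 2 — point force P=-17 kN at a=4/3 m (b=L-a=8/3):
  y_2 = -Pa²(3x-a)/(6EI)  [x>a] = -(-17)·(4/3)²·(3·(12/5)-(4/3))/(6·20000) = 374/253125 m
Load 3 — applied couple M₀=9 kN·m at a=1 m (b=L-a=3):
  y_3 = M₀a(2x-a)/(2EI)  [x>a] = 9·1·(2·(12/5)-1)/(2·20000) = 171/200000 m
Superposition: y = Σ y_i = 80071/81000000 m ≈ 0.000989 m

y(12/5) = 80071/81000000 m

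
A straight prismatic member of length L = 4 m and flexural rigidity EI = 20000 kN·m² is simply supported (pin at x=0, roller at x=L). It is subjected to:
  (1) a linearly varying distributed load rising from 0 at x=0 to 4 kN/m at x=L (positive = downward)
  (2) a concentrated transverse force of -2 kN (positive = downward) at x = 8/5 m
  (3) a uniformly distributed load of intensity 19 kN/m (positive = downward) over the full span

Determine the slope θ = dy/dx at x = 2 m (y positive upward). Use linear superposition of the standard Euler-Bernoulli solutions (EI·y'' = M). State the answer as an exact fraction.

θ(2) = -283/11250000 rad

Load 1 — triangular load w₀=4 kN/m (0→w₀ over full span):
  θ_1 = -w₀(7L⁴-30L²x²+15x⁴)/(360LEI) = -4·(7·4⁴-30·4²·2²+15·2⁴)/(360·4·20000) = -7/450000 rad
Load 2 — point force P=-2 kN at a=8/5 m (b=L-a=12/5):
  θ_2 = -Pa(2L²-6Lx+3x²+a²)/(6LEI)  [x>a] = -(-2)·(8/5)·(2·4²-6·4·2+3·2²+(8/5)²)/(6·4·20000) = -3/312500 rad
Load 3 — uniform load w=19 kN/m over full span:
  θ_3 = -w(L³-6Lx²+4x³)/(24EI) = -19·(4³-6·4·2²+4·2³)/(24·20000) = 0 rad
Superposition: θ = Σ θ_i = -283/11250000 rad ≈ -0.000025 rad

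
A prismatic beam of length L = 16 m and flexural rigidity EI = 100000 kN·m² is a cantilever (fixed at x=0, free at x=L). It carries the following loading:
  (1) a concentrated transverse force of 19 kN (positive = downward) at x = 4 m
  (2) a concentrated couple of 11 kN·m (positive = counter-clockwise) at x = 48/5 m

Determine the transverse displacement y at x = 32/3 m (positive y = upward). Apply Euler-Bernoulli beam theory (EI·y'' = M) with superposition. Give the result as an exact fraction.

y(32/3) = -1873/234375 m

Load 1 — point force P=19 kN at a=4 m (b=L-a=12):
  y_1 = -Pa²(3x-a)/(6EI)  [x>a] = -19·4²·(3·(32/3)-4)/(6·100000) = -133/9375 m
Load 2 — applied couple M₀=11 kN·m at a=48/5 m (b=L-a=32/5):
  y_2 = M₀a(2x-a)/(2EI)  [x>a] = 11·(48/5)·(2·(32/3)-(48/5))/(2·100000) = 484/78125 m
Superposition: y = Σ y_i = -1873/234375 m ≈ -0.007991 m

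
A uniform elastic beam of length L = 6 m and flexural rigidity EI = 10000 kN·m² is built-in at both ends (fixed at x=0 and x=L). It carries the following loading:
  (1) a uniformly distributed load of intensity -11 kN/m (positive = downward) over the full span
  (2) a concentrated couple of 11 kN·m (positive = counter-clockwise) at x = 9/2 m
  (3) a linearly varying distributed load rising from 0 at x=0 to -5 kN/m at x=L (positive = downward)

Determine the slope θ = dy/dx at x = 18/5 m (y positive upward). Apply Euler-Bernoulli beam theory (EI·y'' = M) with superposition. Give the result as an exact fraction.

Load 1 — uniform load w=-11 kN/m over full span:
  θ_1 = -wx(L-x)(L-2x)/(12EI) = -(-11)·(18/5)·(6-(18/5))·(6-2·(18/5))/(12·10000) = -297/312500 rad
Load 2 — applied couple M₀=11 kN·m at a=9/2 m (b=L-a=3/2):
  θ_2 = (R_Ax²/2 - M_Ax)/EI  [x≤a] with R_A=33/16, M_A=55/16 = ((33/16)·(18/5)²/2 - (55/16)·(18/5))/10000 = 99/1000000 rad
Load 3 — triangular load w₀=-5 kN/m (0→w₀ over full span):
  θ_3 = -w₀(2x(L-x)(L-2x)(x+2L)+x²(L-x)²)/(120LEI) = -(-5)·(2·(18/5)·(6-(18/5))·(6-2·(18/5))·((18/5)+2·6)+(18/5)²·(6-(18/5))²)/(120·6·10000) = -27/156250 rad
Superposition: θ = Σ θ_i = -5121/5000000 rad ≈ -0.001024 rad

θ(18/5) = -5121/5000000 rad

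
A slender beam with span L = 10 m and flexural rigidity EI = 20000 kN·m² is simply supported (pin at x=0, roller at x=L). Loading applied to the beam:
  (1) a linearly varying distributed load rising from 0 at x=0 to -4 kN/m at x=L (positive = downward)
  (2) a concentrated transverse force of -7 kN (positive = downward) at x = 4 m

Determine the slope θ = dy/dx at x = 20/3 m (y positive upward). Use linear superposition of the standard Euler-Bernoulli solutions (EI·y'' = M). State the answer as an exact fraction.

Load 1 — triangular load w₀=-4 kN/m (0→w₀ over full span):
  θ_1 = -w₀(7L⁴-30L²x²+15x⁴)/(360LEI) = -(-4)·(7·10⁴-30·10²·(20/3)²+15·(20/3)⁴)/(360·10·20000) = -91/48600 rad
Load 2 — point force P=-7 kN at a=4 m (b=L-a=6):
  θ_2 = -Pa(2L²-6Lx+3x²+a²)/(6LEI)  [x>a] = -(-7)·4·(2·10²-6·10·(20/3)+3·(20/3)²+4²)/(6·10·20000) = -133/112500 rad
Superposition: θ = Σ θ_i = -18557/6075000 rad ≈ -0.003055 rad

θ(20/3) = -18557/6075000 rad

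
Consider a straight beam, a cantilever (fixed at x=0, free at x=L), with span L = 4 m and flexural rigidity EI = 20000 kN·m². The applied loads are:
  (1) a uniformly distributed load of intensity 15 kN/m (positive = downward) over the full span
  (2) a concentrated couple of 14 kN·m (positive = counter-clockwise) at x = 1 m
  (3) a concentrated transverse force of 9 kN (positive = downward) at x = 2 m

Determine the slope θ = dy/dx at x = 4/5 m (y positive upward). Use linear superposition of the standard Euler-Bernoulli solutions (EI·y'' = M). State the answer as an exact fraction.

θ(4/5) = -49/12500 rad

Load 1 — uniform load w=15 kN/m over full span:
  θ_1 = -wx(x²-3Lx+3L²)/(6EI) = -15·(4/5)·((4/5)²-3·4·(4/5)+3·4²)/(6·20000) = -61/15625 rad
Load 2 — applied couple M₀=14 kN·m at a=1 m (b=L-a=3):
  θ_2 = M₀x/EI  [x≤a] = 14·(4/5)/20000 = 7/12500 rad
Load 3 — point force P=9 kN at a=2 m (b=L-a=2):
  θ_3 = -Px(2a-x)/(2EI)  [x≤a] = -9·(4/5)·(2·2-(4/5))/(2·20000) = -9/15625 rad
Superposition: θ = Σ θ_i = -49/12500 rad ≈ -0.003920 rad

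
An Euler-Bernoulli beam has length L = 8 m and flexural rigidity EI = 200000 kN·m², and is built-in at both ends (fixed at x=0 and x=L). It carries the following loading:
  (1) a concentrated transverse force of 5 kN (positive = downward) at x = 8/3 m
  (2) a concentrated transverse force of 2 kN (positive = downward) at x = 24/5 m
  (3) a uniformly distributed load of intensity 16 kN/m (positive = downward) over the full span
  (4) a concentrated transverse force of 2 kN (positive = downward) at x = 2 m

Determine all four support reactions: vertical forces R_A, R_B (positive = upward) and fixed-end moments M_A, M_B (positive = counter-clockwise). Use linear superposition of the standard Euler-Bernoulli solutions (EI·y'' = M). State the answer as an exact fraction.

Load 1 — point force P=5 kN at a=8/3 m (b=L-a=16/3):
  R_A = Pb²(3a+b)/L³ = 5·(16/3)²·(3·(8/3)+(16/3))/8³ = 100/27 kN
  M_A = Pab²/L² = 5·(8/3)·(16/3)²/8² = 160/27 kN·m
  R_B = Pa²(a+3b)/L³ = 5·(8/3)²·((8/3)+3·(16/3))/8³ = 35/27 kN
  M_B = -Pa²b/L² = -5·(8/3)²·(16/3)/8² = -80/27 kN·m
Load 2 — point force P=2 kN at a=24/5 m (b=L-a=16/5):
  R_A = Pb²(3a+b)/L³ = 2·(16/5)²·(3·(24/5)+(16/5))/8³ = 88/125 kN
  M_A = Pab²/L² = 2·(24/5)·(16/5)²/8² = 192/125 kN·m
  R_B = Pa²(a+3b)/L³ = 2·(24/5)²·((24/5)+3·(16/5))/8³ = 162/125 kN
  M_B = -Pa²b/L² = -2·(24/5)²·(16/5)/8² = -288/125 kN·m
Load 3 — uniform load w=16 kN/m over full span:
  R_A = wL/2 = 16·8/2 = 64 kN
  M_A = wL²/12 = 16·8²/12 = 256/3 kN·m
  R_B = wL/2 = 16·8/2 = 64 kN
  M_B = -wL²/12 = -16·8²/12 = -256/3 kN·m
Load 4 — point force P=2 kN at a=2 m (b=L-a=6):
  R_A = Pb²(3a+b)/L³ = 2·6²·(3·2+6)/8³ = 27/16 kN
  M_A = Pab²/L² = 2·2·6²/8² = 9/4 kN·m
  R_B = Pa²(a+3b)/L³ = 2·2²·(2+3·6)/8³ = 5/16 kN
  M_B = -Pa²b/L² = -2·2²·6/8² = -3/4 kN·m
Superposition: R_A = 3785141/54000 kN, M_A = 1283111/13500 kN·m, R_B = 3612859/54000 kN, M_B = -1233229/13500 kN·m

R_A = 3785141/54000 kN, M_A = 1283111/13500 kN·m, R_B = 3612859/54000 kN, M_B = -1233229/13500 kN·m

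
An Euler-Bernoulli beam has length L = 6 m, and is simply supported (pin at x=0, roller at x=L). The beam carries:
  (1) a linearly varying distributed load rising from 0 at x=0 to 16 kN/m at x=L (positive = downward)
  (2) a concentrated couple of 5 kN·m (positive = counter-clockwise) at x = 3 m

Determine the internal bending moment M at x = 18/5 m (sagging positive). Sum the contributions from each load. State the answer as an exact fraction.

Load 1 — triangular load w₀=16 kN/m (0→w₀ over full span):
  M_1 = w₀Lx/6 - w₀x³/(6L) = 16·6·(18/5)/6 - 16·(18/5)³/(6·6) = 4608/125 kN·m
Load 2 — applied couple M₀=5 kN·m at a=3 m (b=L-a=3):
  M_2 = M₀x/L - M₀  [x>a] = 5·(18/5)/6 - 5 = -2 kN·m
Superposition: M = Σ M_i = 4358/125 kN·m ≈ 34.864000 kN·m

M(18/5) = 4358/125 kN·m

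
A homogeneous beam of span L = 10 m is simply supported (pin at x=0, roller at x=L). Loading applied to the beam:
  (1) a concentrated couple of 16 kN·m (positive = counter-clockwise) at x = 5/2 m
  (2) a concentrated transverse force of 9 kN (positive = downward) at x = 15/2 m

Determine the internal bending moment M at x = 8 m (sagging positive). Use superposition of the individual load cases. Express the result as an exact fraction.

M(8) = 103/10 kN·m

Load 1 — applied couple M₀=16 kN·m at a=5/2 m (b=L-a=15/2):
  M_1 = M₀x/L - M₀  [x>a] = 16·8/10 - 16 = -16/5 kN·m
Load 2 — point force P=9 kN at a=15/2 m (b=L-a=5/2):
  M_2 = Pa(L-x)/L  [x>a] = 9·(15/2)·(10-8)/10 = 27/2 kN·m
Superposition: M = Σ M_i = 103/10 kN·m ≈ 10.300000 kN·m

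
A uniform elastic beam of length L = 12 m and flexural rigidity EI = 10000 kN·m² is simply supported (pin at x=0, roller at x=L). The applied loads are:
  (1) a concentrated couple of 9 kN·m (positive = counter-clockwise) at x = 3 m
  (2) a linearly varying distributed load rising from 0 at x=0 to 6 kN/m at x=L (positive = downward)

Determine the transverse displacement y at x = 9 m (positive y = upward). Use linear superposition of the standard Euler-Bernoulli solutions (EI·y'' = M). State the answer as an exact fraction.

Load 1 — applied couple M₀=9 kN·m at a=3 m (b=L-a=9):
  y_1 = (M₀x³/(6L)-M₀(x-a)²/2+C₁x)/EI  [x>a] with C₁=M₀(3b²-L²)/(6L)=99/8 = (9·9³/(6·12)-9·(9-3)²/2+(99/8)·9)/10000 = 81/20000 m
Load 2 — triangular load w₀=6 kN/m (0→w₀ over full span):
  y_2 = -w₀x(7L⁴-10L²x²+3x⁴)/(360LEI) = -6·9·(7·12⁴-10·12²·9²+3·9⁴)/(360·12·10000) = -9639/160000 m
Superposition: y = Σ y_i = -8991/160000 m ≈ -0.056194 m

y(9) = -8991/160000 m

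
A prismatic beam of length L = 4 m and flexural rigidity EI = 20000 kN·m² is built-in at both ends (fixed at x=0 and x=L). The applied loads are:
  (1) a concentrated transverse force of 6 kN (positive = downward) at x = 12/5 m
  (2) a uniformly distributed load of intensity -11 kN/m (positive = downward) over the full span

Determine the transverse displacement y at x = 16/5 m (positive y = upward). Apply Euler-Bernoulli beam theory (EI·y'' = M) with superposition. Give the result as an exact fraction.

y(16/5) = 3266/29296875 m

Load 1 — point force P=6 kN at a=12/5 m (b=L-a=8/5):
  y_1 = -Pa²(L-x)²(3bL-(3b+a)(L-x))/(6L³EI)  [x>a] = -6·(12/5)²·(4-(16/5))²·(3·(8/5)·4-(3·(8/5)+(12/5))·(4-(16/5)))/(6·4³·20000) = -378/9765625 m
Load 2 — uniform load w=-11 kN/m over full span:
  y_2 = -wx²(L-x)²/(24EI) = -(-11)·(16/5)²·(4-(16/5))²/(24·20000) = 176/1171875 m
Superposition: y = Σ y_i = 3266/29296875 m ≈ 0.000111 m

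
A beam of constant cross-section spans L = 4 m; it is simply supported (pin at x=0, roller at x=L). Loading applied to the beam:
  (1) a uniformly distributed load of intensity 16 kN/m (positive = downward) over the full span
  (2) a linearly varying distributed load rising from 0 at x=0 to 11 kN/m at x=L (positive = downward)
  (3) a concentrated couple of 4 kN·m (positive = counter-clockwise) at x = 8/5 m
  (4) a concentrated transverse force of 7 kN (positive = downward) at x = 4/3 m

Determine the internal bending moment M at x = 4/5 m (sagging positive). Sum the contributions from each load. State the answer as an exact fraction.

Load 1 — uniform load w=16 kN/m over full span:
  M_1 = wx(L-x)/2 = 16·(4/5)·(4-(4/5))/2 = 512/25 kN·m
Load 2 — triangular load w₀=11 kN/m (0→w₀ over full span):
  M_2 = w₀Lx/6 - w₀x³/(6L) = 11·4·(4/5)/6 - 11·(4/5)³/(6·4) = 704/125 kN·m
Load 3 — applied couple M₀=4 kN·m at a=8/5 m (b=L-a=12/5):
  M_3 = M₀x/L  [x≤a] = 4·(4/5)/4 = 4/5 kN·m
Load 4 — point force P=7 kN at a=4/3 m (b=L-a=8/3):
  M_4 = Pbx/L  [x≤a] = 7·(8/3)·(4/5)/4 = 56/15 kN·m
Superposition: M = Σ M_i = 11492/375 kN·m ≈ 30.645333 kN·m

M(4/5) = 11492/375 kN·m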